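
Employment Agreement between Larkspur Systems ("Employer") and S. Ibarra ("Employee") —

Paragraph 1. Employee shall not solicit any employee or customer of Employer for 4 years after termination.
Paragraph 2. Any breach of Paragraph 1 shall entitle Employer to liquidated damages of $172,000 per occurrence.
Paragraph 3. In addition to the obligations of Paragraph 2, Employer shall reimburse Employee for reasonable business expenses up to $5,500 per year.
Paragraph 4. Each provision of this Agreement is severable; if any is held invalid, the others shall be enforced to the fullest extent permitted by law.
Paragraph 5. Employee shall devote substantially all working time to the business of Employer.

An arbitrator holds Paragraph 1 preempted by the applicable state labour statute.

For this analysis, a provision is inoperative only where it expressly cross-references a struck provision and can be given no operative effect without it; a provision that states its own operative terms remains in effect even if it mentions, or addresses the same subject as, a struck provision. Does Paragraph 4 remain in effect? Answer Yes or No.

Yes

Paragraph 1 is struck. Paragraph 2 does nothing except set the liquidated-damages amount by reference to Paragraph 1; with Paragraph 1 gone it has no independent effect and is inoperative. Paragraph 3 mentions Paragraph 2 but its own obligation stands independently of Paragraph 2, so Paragraph 3 is not affected. Paragraph 4 is a severability clause and preserves every provision that can still be given independent effect. Paragraph 3, Paragraph 4, and Paragraph 5 remain in effect. Paragraph 4 is among the surviving provisions, so the answer is yes.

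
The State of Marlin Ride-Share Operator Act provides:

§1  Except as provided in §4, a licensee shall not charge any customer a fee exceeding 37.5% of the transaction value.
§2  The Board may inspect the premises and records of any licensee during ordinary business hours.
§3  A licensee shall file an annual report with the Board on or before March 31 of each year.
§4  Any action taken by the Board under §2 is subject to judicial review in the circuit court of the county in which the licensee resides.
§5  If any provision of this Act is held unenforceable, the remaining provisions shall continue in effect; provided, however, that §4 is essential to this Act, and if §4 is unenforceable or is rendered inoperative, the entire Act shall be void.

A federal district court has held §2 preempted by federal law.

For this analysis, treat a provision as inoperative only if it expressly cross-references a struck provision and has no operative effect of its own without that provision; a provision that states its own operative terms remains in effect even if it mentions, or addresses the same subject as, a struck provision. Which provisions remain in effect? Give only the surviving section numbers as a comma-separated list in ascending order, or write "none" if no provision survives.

§2 is struck. §4 operates only by reference to §2, so it falls with §2. §5 makes §4 an essential term, and §4 has been rendered inoperative by the cascade; under §5, the entire Act is therefore void. No provision of the Act survives.

none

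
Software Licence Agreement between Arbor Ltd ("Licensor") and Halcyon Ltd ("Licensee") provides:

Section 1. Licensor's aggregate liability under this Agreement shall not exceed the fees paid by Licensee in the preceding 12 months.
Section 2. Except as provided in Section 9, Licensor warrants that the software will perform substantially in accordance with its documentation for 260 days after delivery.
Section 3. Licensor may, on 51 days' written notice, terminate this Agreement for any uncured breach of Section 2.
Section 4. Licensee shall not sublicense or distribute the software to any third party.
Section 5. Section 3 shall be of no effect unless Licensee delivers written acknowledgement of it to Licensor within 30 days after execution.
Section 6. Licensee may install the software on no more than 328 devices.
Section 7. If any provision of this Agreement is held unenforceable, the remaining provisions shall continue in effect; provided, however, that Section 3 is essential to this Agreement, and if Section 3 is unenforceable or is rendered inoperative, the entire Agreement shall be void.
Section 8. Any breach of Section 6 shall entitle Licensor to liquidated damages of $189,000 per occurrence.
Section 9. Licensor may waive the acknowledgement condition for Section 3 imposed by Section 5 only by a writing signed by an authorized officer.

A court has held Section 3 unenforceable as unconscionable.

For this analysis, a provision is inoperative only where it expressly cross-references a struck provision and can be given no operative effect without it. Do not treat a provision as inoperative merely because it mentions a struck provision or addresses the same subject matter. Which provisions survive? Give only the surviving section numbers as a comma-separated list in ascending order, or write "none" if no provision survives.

Section 3 is struck. Section 5 merely fixes the acknowledgement condition for Section 3; with Section 3 gone it has nothing to operate on and falls away. Section 9 operates only by reference to Section 5, so it falls with Section 5. Section 7 makes Section 3 an essential term, and Section 3 is the provision held invalid; under Section 7, the entire Agreement is therefore void. No provision of the Agreement survives.

none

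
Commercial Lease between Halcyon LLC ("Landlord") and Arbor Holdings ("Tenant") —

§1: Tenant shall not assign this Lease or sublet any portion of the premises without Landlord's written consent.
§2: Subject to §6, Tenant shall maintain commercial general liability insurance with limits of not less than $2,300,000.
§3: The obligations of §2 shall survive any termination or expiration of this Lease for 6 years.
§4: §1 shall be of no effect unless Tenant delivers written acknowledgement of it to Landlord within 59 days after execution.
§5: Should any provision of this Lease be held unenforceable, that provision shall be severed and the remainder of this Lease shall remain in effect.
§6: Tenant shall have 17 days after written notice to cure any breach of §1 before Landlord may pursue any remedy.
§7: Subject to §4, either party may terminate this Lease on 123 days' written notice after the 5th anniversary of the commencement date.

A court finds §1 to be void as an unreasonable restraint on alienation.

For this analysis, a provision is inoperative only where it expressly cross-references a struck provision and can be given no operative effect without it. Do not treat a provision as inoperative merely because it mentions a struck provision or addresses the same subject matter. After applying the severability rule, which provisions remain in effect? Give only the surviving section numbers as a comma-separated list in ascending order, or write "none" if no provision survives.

§1 is struck. §4 merely fixes the acknowledgement condition for §1; with §1 gone it has nothing to operate on and falls away. The only function of §6 is the cure period for breach of §1, so it cannot stand once §1 is removed. §7 mentions §4 but its own obligation stands independently of §4, so §7 is not affected. Although §2 refers to §6, its operative terms do not depend on §6, so it remains in effect. §5 is a severability clause and preserves every provision that can still be given independent effect. The provisions still in force are §2, §3, §5, and §7.

2, 3, 5, 7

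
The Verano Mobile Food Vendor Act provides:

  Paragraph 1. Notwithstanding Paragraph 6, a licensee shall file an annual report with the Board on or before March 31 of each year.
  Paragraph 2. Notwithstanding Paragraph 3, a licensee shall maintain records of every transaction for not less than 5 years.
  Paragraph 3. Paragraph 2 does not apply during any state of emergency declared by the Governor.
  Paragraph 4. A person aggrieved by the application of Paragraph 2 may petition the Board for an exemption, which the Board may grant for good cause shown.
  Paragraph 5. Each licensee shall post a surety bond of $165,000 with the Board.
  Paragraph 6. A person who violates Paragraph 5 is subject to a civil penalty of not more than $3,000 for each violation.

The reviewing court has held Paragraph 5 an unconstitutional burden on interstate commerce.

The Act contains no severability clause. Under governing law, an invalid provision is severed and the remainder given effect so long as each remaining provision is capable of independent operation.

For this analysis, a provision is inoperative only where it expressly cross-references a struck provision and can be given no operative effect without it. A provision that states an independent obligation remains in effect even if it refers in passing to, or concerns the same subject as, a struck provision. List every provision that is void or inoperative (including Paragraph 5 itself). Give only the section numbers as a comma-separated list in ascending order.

Paragraph 5 is struck. Paragraph 6 merely fixes the civil penalty for violating Paragraph 5; with Paragraph 5 gone it has nothing to operate on and falls away. Although Paragraph 1 refers to Paragraph 6, its operative terms do not depend on Paragraph 6, so it remains in effect. Under the stated default rule, only provisions that cannot operate independently fall away; the rest are enforced. That leaves Paragraph 1, Paragraph 2, Paragraph 3, and Paragraph 4 in effect.

5, 6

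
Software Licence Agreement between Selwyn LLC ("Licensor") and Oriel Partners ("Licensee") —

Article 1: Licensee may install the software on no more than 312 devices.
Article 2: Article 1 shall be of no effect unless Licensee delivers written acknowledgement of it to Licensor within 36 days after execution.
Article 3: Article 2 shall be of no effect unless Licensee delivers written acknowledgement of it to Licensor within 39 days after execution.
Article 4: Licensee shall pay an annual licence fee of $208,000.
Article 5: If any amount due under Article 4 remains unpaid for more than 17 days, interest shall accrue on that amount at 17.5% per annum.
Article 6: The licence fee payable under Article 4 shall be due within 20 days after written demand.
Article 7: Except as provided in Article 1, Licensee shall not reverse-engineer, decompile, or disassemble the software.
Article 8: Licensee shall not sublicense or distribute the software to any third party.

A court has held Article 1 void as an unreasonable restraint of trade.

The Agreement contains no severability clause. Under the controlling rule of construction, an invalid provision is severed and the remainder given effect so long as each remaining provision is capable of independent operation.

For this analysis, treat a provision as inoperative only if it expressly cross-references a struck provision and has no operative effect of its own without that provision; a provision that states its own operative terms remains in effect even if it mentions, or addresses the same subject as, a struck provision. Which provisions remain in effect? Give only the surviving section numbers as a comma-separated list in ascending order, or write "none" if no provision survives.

Article 1 is struck. Article 2 operates only by reference to Article 1, so it falls with Article 1. The only function of Article 3 is the acknowledgement condition for Article 2, so it cannot stand once Article 2 is removed. Article 7 mentions Article 1 but its own obligation stands independently of Article 1, so Article 7 is not affected. Under the stated default rule, only provisions that cannot operate independently fall away; the rest are enforced. That leaves Article 4, Article 5, Article 6, Article 7, and Article 8 in effect.

4, 5, 6, 7, 8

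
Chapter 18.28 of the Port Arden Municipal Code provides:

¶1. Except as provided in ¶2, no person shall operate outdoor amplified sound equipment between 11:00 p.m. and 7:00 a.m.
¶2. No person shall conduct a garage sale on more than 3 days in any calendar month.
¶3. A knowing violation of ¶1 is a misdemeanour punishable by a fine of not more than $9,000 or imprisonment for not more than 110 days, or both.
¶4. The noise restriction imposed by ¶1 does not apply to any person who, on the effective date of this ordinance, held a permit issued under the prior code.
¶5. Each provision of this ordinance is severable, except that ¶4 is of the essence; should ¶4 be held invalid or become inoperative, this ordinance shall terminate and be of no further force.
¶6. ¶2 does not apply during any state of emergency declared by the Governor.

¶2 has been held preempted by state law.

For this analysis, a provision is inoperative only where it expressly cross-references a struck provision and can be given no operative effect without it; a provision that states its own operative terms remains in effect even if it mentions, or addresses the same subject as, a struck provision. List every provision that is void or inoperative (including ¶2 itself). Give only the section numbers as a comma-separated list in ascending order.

2, 6

¶2 is struck. ¶6 operates only by reference to ¶2, so it falls with ¶2. Although ¶1 refers to ¶2, its operative terms do not depend on ¶2, so it remains in effect. ¶5 makes ¶4 an essential term, but ¶4 is unaffected, so the severability proviso in ¶5 preserves the remaining provisions. That leaves ¶1, ¶3, ¶4, and ¶5 in effect.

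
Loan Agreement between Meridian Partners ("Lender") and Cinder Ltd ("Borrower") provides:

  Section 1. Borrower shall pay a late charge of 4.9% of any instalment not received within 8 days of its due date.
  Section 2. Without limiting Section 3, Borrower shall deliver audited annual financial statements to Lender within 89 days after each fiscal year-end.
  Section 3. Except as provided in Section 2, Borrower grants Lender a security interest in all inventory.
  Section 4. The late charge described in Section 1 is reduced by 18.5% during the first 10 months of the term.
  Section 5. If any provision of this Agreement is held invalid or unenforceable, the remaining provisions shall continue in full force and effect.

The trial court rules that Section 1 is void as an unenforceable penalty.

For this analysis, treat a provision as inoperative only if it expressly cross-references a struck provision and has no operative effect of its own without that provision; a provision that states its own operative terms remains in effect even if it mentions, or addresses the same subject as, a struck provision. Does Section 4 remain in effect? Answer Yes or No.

No

Section 1 is struck. The whole of Section 4 is the introductory reduction to the late charge, defined by reference to Section 1, so Section 4 cannot stand once Section 1 is removed. Under the severability clause in Section 5, the remaining provisions continue in force. Section 2, Section 3, and Section 5 remain in effect. Section 4 is among the inoperative provisions, so the answer is no.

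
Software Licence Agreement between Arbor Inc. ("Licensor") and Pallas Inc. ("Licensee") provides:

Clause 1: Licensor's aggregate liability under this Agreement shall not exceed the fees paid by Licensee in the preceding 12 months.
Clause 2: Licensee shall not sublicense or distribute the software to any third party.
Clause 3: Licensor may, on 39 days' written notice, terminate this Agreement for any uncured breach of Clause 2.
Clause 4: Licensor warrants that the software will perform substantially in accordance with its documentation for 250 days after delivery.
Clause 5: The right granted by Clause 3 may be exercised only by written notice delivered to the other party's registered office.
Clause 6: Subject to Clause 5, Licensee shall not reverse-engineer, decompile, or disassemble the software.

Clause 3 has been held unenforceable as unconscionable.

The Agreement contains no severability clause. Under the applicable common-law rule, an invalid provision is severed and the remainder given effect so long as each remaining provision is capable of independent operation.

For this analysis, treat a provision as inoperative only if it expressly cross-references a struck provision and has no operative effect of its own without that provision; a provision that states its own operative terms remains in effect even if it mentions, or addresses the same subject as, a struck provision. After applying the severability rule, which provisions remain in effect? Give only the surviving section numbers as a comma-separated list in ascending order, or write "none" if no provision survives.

Clause 3 is struck. Clause 5 has no operative effect of its own apart from Clause 3 and is therefore inoperative. Although Clause 6 refers to Clause 5, its operative terms do not depend on Clause 5, so it remains in effect. Under the stated default rule, only provisions that cannot operate independently fall away; the rest are enforced. Clause 1, Clause 2, Clause 4, and Clause 6 remain in effect.

1, 2, 4, 6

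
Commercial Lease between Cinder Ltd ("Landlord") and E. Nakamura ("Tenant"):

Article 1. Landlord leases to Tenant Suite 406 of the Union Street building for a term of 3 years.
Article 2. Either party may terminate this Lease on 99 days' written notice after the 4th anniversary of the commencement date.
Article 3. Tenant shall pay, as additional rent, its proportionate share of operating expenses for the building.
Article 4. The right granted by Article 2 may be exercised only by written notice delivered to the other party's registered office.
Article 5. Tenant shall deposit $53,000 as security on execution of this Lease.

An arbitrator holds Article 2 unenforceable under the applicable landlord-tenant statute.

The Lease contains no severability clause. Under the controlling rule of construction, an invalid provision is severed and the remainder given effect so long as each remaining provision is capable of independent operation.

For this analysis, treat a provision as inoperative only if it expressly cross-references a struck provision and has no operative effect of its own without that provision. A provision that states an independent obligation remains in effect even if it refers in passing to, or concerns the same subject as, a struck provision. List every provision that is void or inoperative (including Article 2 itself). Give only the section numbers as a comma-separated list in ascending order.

2, 4

Article 2 is struck. Article 4 operates only by reference to Article 2, so it falls with Article 2. With no severability clause, the stated default rule severs what cannot stand and enforces each remaining provision that can operate on its own. Article 1, Article 3, and Article 5 remain in effect.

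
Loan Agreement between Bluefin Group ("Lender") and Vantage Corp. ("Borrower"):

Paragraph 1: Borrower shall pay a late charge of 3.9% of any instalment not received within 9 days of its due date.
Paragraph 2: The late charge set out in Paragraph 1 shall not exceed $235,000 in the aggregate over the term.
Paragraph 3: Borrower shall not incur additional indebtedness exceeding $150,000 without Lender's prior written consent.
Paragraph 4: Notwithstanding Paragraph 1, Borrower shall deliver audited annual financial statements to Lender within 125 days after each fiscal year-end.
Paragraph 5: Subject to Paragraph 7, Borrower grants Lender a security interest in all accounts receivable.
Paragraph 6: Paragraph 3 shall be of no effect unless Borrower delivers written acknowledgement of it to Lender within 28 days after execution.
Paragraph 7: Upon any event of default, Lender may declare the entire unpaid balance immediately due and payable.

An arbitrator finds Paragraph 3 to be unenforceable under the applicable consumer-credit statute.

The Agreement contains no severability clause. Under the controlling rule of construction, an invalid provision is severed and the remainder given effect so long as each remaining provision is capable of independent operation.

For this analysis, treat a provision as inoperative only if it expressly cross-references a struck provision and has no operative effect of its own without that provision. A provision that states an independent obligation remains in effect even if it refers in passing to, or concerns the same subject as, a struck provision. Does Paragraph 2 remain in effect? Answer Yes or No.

Yes

Paragraph 3 is struck. Paragraph 6 operates only by reference to Paragraph 3, so it falls with Paragraph 3. Under the stated default rule, only provisions that cannot operate independently fall away; the rest are enforced. Paragraph 1, Paragraph 2, Paragraph 4, Paragraph 5, and Paragraph 7 remain in effect. Paragraph 2 is among the surviving provisions, so the answer is yes.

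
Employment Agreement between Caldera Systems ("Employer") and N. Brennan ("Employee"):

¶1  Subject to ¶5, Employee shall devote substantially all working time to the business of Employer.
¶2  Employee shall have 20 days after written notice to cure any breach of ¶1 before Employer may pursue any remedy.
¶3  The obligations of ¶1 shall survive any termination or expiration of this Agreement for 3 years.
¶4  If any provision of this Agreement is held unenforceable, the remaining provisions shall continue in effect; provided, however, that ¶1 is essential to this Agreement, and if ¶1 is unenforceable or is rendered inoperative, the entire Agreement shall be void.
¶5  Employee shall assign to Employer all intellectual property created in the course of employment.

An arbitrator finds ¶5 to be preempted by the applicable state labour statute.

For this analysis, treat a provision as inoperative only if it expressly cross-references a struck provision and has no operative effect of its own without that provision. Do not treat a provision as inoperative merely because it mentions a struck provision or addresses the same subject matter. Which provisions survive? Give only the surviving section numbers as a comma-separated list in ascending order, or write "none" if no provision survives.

¶5 is struck. ¶1 mentions ¶5 but its own obligation stands independently of ¶5, so ¶1 is not affected. No other provision's operative terms depend on ¶5. ¶4 makes ¶1 an essential term, but ¶1 is unaffected, so the severability proviso in ¶4 preserves the remaining provisions. ¶1, ¶2, ¶3, and ¶4 remain in effect.

1, 2, 3, 4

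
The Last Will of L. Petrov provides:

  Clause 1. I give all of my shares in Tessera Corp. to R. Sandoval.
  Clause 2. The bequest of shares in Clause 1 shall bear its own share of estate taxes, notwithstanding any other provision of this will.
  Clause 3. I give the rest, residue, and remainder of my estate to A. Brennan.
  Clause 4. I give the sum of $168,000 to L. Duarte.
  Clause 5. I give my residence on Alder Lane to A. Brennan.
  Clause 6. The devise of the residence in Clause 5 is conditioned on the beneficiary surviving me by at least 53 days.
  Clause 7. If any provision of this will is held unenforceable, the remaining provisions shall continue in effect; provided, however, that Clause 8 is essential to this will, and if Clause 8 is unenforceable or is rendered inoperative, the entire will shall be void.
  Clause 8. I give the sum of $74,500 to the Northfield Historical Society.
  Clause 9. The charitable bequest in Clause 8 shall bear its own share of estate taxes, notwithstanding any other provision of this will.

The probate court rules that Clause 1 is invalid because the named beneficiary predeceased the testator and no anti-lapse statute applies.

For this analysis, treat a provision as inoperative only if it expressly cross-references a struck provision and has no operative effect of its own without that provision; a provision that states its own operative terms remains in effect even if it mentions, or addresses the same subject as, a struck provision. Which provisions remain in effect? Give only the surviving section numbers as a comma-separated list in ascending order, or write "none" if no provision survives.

Clause 1 is struck. Clause 2 operates only by reference to Clause 1, so it falls with Clause 1. Clause 7 makes Clause 8 an essential term, but Clause 8 is unaffected, so the severability proviso in Clause 7 preserves the remaining provisions. The provisions still in force are Clause 3, Clause 4, Clause 5, Clause 6, Clause 7, Clause 8, and Clause 9.

3, 4, 5, 6, 7, 8, 9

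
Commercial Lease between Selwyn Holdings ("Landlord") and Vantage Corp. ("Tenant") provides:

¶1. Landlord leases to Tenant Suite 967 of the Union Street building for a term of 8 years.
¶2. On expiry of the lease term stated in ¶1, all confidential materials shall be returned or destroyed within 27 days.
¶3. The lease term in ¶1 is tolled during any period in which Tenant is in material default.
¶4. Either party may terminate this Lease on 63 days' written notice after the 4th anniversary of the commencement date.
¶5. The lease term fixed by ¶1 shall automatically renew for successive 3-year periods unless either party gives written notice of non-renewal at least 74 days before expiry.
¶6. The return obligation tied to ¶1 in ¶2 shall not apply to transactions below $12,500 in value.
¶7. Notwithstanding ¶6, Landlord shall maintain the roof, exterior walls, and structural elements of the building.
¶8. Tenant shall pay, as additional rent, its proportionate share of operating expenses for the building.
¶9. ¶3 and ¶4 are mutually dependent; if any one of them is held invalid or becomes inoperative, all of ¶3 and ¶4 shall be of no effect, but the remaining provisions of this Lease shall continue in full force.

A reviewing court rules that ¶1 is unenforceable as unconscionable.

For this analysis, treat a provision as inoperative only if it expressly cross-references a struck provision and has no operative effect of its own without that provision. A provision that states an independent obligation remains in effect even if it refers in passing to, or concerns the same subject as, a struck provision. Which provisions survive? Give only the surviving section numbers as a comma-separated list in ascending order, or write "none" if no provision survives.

7, 8, 9

¶1 is struck. ¶2 has no operative effect of its own apart from ¶1 and is therefore inoperative. ¶3 has no operative effect of its own apart from ¶1 and is therefore inoperative. ¶5 has no operative effect of its own apart from ¶1 and is therefore inoperative. ¶6 operates only by reference to ¶2, so it falls with ¶2. ¶7 mentions ¶6 but its own obligation stands independently of ¶6, so ¶7 is not affected. ¶9 declares ¶3 and ¶4 mutually dependent; since one of them has fallen, all of them are of no effect. That brings down ¶4 as well. The remainder continues in force under ¶9. The provisions still in force are ¶7, ¶8, and ¶9.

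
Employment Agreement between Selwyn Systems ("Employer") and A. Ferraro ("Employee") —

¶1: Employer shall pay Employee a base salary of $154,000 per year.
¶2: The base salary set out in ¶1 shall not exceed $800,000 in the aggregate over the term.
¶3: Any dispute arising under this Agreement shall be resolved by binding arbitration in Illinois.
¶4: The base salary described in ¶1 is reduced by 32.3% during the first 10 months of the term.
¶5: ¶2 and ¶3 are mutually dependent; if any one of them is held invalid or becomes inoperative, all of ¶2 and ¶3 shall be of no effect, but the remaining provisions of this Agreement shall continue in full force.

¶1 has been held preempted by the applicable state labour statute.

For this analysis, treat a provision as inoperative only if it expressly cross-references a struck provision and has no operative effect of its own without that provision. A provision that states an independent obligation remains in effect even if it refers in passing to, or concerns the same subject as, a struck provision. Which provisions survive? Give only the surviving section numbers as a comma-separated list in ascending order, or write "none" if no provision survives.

¶1 is struck. The whole of ¶2 is the aggregate cap on the base salary, defined by reference to ¶1, so ¶2 cannot stand once ¶1 is removed. ¶4 does nothing except set the introductory reduction to the base salary by reference to ¶1; with ¶1 gone it has no independent effect and is inoperative. ¶5 declares ¶2 and ¶3 mutually dependent; since one of them has fallen, all of them are of no effect. That brings down ¶3 as well. The remainder continues in force under ¶5. Only ¶5 remains in effect.

5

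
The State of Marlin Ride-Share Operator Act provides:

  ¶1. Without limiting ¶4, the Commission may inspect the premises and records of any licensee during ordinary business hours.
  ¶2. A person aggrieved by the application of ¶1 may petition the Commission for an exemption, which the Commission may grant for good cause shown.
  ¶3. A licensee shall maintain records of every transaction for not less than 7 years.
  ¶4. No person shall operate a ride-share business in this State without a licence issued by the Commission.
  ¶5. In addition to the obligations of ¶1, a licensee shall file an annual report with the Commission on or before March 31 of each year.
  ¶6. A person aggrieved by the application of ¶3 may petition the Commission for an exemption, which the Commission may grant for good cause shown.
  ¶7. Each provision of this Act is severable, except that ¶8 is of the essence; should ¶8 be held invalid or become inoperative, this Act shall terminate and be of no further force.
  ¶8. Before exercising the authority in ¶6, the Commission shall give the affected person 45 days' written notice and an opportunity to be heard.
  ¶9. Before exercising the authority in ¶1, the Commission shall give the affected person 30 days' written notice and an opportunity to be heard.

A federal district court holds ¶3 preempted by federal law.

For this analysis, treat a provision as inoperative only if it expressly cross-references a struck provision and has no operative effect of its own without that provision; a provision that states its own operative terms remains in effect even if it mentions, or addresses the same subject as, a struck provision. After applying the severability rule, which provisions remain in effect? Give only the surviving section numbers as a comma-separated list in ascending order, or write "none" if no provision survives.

none

¶3 is struck. ¶6 has no operative effect of its own apart from ¶3 and is therefore inoperative. ¶8 operates only by reference to ¶6, so it falls with ¶6. ¶7 makes ¶8 an essential term, and ¶8 has been rendered inoperative by the cascade; under ¶7, the entire Act is therefore void. No provision of the Act survives.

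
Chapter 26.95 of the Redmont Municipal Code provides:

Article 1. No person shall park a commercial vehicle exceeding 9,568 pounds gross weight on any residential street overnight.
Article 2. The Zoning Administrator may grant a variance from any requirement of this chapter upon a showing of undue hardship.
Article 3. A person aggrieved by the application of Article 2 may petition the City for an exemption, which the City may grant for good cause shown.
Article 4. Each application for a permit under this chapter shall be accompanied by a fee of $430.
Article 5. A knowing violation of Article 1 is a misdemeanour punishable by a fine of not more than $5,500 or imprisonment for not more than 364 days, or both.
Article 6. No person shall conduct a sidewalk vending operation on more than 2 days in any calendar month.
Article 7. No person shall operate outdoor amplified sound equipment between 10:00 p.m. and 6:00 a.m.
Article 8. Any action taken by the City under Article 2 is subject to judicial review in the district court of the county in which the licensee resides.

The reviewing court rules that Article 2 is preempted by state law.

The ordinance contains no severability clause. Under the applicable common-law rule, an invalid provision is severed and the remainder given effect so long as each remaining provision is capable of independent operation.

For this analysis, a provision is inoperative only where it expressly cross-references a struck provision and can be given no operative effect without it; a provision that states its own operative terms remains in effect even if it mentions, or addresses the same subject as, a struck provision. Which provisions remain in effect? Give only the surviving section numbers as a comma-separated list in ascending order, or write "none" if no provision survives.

1, 4, 5, 6, 7

Article 2 is struck. Article 3 operates only by reference to Article 2, so it falls with Article 2. Article 8 has no operative effect of its own apart from Article 2 and is therefore inoperative. With no severability clause, the stated default rule severs what cannot stand and enforces each remaining provision that can operate on its own. Article 1, Article 4, Article 5, Article 6, and Article 7 remain in effect.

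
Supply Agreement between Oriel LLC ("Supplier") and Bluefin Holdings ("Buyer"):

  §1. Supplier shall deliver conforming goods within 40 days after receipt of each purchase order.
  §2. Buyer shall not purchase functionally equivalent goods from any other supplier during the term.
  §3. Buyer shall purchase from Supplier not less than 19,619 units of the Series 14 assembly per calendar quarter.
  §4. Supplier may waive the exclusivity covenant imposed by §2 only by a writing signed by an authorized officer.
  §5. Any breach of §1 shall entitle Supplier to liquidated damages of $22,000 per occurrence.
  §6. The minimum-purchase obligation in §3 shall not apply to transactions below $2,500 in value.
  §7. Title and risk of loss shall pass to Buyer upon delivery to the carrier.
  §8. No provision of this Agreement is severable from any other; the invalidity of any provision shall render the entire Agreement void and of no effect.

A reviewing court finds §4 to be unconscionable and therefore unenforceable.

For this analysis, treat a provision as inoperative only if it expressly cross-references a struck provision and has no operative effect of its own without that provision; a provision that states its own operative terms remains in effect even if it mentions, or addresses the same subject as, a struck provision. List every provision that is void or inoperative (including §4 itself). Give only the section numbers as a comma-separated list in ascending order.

§4 is struck. No other provision's operative terms depend on §4. §8 provides that the Agreement is not severable, so the invalidity of any one provision voids the entire Agreement. No provision of the Agreement survives.

1, 2, 3, 4, 5, 6, 7, 8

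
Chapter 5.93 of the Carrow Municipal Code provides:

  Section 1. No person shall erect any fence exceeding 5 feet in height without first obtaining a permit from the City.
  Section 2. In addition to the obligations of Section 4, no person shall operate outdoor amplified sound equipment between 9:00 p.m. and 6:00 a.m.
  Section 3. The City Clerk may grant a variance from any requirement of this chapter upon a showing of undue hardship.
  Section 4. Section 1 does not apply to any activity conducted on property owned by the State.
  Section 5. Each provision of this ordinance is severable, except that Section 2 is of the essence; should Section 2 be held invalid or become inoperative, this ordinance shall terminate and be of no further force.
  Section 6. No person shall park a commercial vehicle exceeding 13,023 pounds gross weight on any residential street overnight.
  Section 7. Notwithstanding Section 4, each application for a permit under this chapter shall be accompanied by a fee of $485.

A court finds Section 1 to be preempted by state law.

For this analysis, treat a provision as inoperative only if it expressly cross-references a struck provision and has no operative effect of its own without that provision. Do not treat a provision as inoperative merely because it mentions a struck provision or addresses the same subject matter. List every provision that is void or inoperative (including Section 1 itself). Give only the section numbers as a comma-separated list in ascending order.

1, 4

Section 1 is struck. Section 4 merely fixes the public-property exemption from Section 1; with Section 1 gone it has nothing to operate on and falls away. Although Section 2 refers to Section 4, its operative terms do not depend on Section 4, so it remains in effect. Although Section 7 refers to Section 4, its operative terms do not depend on Section 4, so it remains in effect. Section 5 makes Section 2 an essential term, but Section 2 is unaffected, so the severability proviso in Section 5 preserves the remaining provisions. The provisions still in force are Section 2, Section 3, Section 5, Section 6, and Section 7.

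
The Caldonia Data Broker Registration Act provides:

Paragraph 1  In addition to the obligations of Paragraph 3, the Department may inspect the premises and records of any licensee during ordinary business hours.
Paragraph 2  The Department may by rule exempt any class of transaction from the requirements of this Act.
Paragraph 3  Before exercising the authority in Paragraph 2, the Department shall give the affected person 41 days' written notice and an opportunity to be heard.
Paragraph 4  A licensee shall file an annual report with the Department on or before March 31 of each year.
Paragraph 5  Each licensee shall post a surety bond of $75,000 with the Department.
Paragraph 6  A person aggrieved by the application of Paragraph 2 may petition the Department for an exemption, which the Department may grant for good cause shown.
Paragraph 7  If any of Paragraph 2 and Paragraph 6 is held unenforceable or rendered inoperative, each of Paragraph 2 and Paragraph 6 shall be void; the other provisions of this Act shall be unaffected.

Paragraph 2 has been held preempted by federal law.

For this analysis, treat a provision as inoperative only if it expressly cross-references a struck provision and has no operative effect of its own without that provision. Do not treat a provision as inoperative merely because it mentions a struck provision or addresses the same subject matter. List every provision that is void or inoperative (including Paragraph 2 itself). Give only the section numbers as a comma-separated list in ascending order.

Paragraph 2 is struck. The only function of Paragraph 3 is the notice-and-hearing requirement for Paragraph 2, so it cannot stand once Paragraph 2 is removed. The only function of Paragraph 6 is the exemption procedure for Paragraph 2, so it cannot stand once Paragraph 2 is removed. Paragraph 1 mentions Paragraph 3 but its own obligation stands independently of Paragraph 3, so Paragraph 1 is not affected. Paragraph 7 declares Paragraph 2 and Paragraph 6 mutually dependent; since one of them has fallen, all of them are of no effect. The remainder continues in force under Paragraph 7. The provisions still in force are Paragraph 1, Paragraph 4, Paragraph 5, and Paragraph 7.

2, 3, 6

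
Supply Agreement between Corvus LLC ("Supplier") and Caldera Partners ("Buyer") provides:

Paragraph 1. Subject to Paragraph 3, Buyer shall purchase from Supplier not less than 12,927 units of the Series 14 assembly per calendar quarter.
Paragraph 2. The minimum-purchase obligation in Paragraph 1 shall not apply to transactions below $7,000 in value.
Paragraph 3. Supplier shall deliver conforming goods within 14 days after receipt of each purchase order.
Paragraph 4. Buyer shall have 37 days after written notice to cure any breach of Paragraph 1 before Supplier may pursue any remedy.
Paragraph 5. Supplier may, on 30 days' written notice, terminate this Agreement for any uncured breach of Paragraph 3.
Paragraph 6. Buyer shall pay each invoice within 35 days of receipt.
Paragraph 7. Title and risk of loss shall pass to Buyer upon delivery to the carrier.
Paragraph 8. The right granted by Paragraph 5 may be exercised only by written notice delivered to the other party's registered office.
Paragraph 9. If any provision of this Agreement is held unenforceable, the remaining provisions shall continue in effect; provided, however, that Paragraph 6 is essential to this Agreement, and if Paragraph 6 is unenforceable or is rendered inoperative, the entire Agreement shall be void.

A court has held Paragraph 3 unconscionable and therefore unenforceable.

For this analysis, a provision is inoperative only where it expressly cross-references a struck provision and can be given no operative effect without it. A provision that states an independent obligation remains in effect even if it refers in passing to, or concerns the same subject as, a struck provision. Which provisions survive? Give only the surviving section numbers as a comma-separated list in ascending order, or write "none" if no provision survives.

1, 2, 4, 6, 7, 9

Paragraph 3 is struck. Paragraph 5 operates only by reference to Paragraph 3, so it falls with Paragraph 3. Paragraph 8 operates only by reference to Paragraph 5, so it falls with Paragraph 5. Paragraph 1 mentions Paragraph 3 but its own obligation stands independently of Paragraph 3, so Paragraph 1 is not affected. Paragraph 9 makes Paragraph 6 an essential term, but Paragraph 6 is unaffected, so the severability proviso in Paragraph 9 preserves the remaining provisions. The provisions still in force are Paragraph 1, Paragraph 2, Paragraph 4, Paragraph 6, Paragraph 7, and Paragraph 9.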